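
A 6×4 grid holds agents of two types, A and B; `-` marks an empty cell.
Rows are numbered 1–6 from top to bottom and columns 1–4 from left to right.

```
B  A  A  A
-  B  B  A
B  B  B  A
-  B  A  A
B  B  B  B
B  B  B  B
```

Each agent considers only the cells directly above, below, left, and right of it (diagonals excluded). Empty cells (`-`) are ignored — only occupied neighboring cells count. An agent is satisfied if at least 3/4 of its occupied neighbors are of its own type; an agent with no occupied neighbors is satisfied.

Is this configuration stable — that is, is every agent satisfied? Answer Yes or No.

(1,1)B 0/1 unhappy
(1,2)A 1/3 unhappy
(1,3)A 2/3 unhappy
(1,4)A 2/2 ok
(2,2)B 2/3 unhappy
(2,3)B 2/4 unhappy
(2,4)A 2/3 unhappy
(3,1)B 1/1 ok
(3,2)B 4/4 ok
(3,3)B 2/4 unhappy
(3,4)A 2/3 unhappy
(4,2)B 2/3 unhappy
(4,3)A 1/4 unhappy
(4,4)A 2/3 unhappy
(5,1)B 2/2 ok
(5,2)B 4/4 ok
(5,3)B 3/4 ok
(5,4)B 2/3 unhappy
(6,1)B 2/2 ok
(6,2)B 3/3 ok
(6,3)B 3/3 ok
(6,4)B 2/2 ok
For instance (1,1) has only 0/1 same-type neighbors, below 3/4.

No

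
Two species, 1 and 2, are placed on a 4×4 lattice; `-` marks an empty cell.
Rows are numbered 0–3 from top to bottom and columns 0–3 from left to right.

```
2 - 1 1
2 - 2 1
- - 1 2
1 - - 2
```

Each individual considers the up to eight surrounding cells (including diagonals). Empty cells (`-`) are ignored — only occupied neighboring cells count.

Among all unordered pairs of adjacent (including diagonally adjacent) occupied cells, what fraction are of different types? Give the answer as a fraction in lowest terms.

1/2

Scan each occupied cell's neighbors to the right and below (and the two forward diagonals) so each pair is counted once.
Row 0: 2(0,0)–2(1,0)= 1(0,2)–1(0,3)= 1(0,2)–2(1,2)≠ 1(0,2)–1(1,3)= 1(0,3)–1(1,3)= 1(0,3)–2(1,2)≠  → 2/6 unlike.
Row 1: 2(1,2)–1(1,3)≠ 2(1,2)–1(2,2)≠ 2(1,2)–2(2,3)= 1(1,3)–2(2,3)≠ 1(1,3)–1(2,2)=  → 3/5 unlike.
Row 2: 1(2,2)–2(2,3)≠ 1(2,2)–2(3,3)≠ 2(2,3)–2(3,3)=  → 2/3 unlike.
Total adjacent occupied pairs: 14; unlike-type pairs: 7.
7/14 reduces to 1/2.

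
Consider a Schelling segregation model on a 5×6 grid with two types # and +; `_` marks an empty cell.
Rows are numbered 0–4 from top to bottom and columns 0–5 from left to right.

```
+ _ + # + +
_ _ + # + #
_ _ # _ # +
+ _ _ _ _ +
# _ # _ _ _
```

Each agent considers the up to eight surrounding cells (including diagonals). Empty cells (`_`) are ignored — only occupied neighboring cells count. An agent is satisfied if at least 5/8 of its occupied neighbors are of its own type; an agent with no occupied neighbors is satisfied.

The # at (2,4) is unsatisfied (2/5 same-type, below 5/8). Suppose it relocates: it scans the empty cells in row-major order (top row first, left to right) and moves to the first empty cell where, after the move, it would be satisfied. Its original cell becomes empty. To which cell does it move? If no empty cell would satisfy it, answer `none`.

(3,1)

Vacating (2,4). Empty cells in order:
  (0,1): 0/3 same-type → still unsatisfied.
  (1,0): 0/1 same-type → still unsatisfied.
  (1,1): 1/4 same-type → still unsatisfied.
  (2,0): 0/1 same-type → still unsatisfied.
  (2,1): 1/3 same-type → still unsatisfied.
  (2,3): 2/4 same-type → still unsatisfied.
  (3,1): 3/4 same-type → satisfied — stop here.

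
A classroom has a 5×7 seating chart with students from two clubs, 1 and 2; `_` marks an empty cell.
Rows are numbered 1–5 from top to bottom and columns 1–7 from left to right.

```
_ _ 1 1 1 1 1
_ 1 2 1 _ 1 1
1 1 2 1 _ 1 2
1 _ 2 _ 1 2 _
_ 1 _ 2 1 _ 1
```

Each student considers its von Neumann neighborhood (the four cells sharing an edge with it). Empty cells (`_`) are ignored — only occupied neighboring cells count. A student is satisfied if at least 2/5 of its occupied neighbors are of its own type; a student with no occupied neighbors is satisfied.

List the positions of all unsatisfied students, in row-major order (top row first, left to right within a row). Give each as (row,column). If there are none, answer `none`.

(2,3), (3,6), (3,7), (4,6), (5,4)

(1,3)1 1/2 ok
(1,4)1 3/3 ok
(1,5)1 2/2 ok
(1,6)1 3/3 ok
(1,7)1 2/2 ok
(2,2)1 1/2 ok
(2,3)2 1/4 unhappy
(2,4)1 2/3 ok
(2,6)1 3/3 ok
(2,7)1 2/3 ok
(3,1)1 2/2 ok
(3,2)1 2/3 ok
(3,3)2 2/4 ok
(3,4)1 1/2 ok
(3,6)1 1/3 unhappy
(3,7)2 0/2 unhappy
(4,1)1 1/1 ok
(4,3)2 1/1 ok
(4,5)1 1/2 ok
(4,6)2 0/2 unhappy
(5,2)1 0/0 ok
(5,4)2 0/1 unhappy
(5,5)1 1/2 ok
(5,7)1 0/0 ok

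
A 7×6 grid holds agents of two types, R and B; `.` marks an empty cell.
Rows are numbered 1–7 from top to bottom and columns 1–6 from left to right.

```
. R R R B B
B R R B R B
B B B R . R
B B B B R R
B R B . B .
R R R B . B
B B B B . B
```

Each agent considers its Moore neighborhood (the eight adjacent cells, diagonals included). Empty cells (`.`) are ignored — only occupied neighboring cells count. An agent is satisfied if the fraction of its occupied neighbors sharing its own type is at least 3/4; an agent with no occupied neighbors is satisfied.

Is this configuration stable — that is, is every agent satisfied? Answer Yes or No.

No

Row 1: (1,2)R 3/4 ✓ · (1,3)R 4/5 ✓ · (1,4)R 3/5 ✗ · (1,5)B 3/5 ✗ · (1,6)B 2/3 ✗
Row 2: (2,1)B 2/4 ✗ · (2,2)R 3/7 ✗ · (2,3)R 5/8 ✗ · (2,4)B 2/7 ✗ · (2,5)R 3/7 ✗ · (2,6)B 2/4 ✗
Row 3: (3,1)B 4/5 ✓ · (3,2)B 6/8 ✓ · (3,3)B 5/8 ✗ · (3,4)R 3/7 ✗ · (3,6)R 3/4 ✓
Row 4: (4,1)B 4/5 ✓ · (4,2)B 7/8 ✓ · (4,3)B 5/7 ✗ · (4,4)B 4/6 ✗ · (4,5)R 3/5 ✗ · (4,6)R 2/3 ✗
Row 5: (5,1)B 2/5 ✗ · (5,2)R 3/8 ✗ · (5,3)B 4/7 ✗ · (5,5)B 3/5 ✗
Row 6: (6,1)R 2/5 ✗ · (6,2)R 3/8 ✗ · (6,3)R 2/7 ✗ · (6,4)B 4/5 ✓ · (6,6)B 2/2 ✓
Row 7: (7,1)B 1/3 ✗ · (7,2)B 2/5 ✗ · (7,3)B 3/5 ✗ · (7,4)B 2/3 ✗ · (7,6)B 1/1 ✓
For instance (1,4) has only 3/5 same-type neighbors, below 3/4.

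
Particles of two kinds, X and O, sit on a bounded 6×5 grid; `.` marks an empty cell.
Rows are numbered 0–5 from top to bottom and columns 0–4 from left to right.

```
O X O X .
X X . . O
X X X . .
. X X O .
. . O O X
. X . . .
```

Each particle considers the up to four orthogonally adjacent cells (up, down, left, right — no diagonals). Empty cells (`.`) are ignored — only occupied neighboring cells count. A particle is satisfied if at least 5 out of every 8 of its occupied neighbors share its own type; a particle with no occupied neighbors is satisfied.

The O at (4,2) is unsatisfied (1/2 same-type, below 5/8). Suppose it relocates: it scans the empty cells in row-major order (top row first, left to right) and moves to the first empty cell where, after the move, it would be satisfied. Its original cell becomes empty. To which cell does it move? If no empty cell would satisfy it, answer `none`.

Vacating (4,2). Empty cells in order:
  (0,4): 1/2 same-type → still unsatisfied.
  (1,2): 1/3 same-type → still unsatisfied.
  (1,3): 1/2 same-type → still unsatisfied.
  (2,3): 1/2 same-type → still unsatisfied.
  (2,4): 1/1 same-type → satisfied — stop here.

(2,4)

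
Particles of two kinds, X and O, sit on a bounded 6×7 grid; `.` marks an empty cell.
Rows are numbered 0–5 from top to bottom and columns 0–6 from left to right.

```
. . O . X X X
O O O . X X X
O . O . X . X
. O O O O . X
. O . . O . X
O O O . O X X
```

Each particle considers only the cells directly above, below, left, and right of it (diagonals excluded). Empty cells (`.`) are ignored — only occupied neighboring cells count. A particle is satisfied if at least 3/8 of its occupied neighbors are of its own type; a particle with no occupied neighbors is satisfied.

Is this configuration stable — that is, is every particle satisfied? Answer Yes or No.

Yes

Row 0: (0,2)O 1/1 ok · (0,4)X 2/2 ok · (0,5)X 3/3 ok · (0,6)X 2/2 ok
Row 1: (1,0)O 2/2 ok · (1,1)O 2/2 ok · (1,2)O 3/3 ok · (1,4)X 3/3 ok · (1,5)X 3/3 ok · (1,6)X 3/3 ok
Row 2: (2,0)O 1/1 ok · (2,2)O 2/2 ok · (2,4)X 1/2 ok · (2,6)X 2/2 ok
Row 3: (3,1)O 2/2 ok · (3,2)O 3/3 ok · (3,3)O 2/2 ok · (3,4)O 2/3 ok · (3,6)X 2/2 ok
Row 4: (4,1)O 2/2 ok · (4,4)O 2/2 ok · (4,6)X 2/2 ok
Row 5: (5,0)O 1/1 ok · (5,1)O 3/3 ok · (5,2)O 1/1 ok · (5,4)O 1/2 ok · (5,5)X 1/2 ok · (5,6)X 2/2 ok
All meet the threshold, so the configuration is stable.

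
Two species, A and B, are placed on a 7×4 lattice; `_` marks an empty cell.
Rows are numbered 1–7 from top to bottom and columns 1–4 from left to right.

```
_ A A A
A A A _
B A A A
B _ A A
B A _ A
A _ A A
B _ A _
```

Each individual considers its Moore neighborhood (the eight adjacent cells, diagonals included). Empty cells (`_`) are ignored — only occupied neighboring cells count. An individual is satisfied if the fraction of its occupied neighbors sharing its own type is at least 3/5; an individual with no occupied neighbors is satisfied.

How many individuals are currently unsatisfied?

5

(1,2)A 4/4 satisfied
(1,3)A 4/4 satisfied
(1,4)A 2/2 satisfied
(2,1)A 3/4 satisfied
(2,2)A 6/7 satisfied
(2,3)A 7/7 satisfied
(3,1)B 1/4 not
(3,2)A 5/7 satisfied
(3,3)A 6/6 satisfied
(3,4)A 4/4 satisfied
(4,1)B 2/4 not
(4,3)A 6/6 satisfied
(4,4)A 4/4 satisfied
(5,1)B 1/3 not
(5,2)A 3/5 satisfied
(5,4)A 4/4 satisfied
(6,1)A 1/3 not
(6,3)A 4/4 satisfied
(6,4)A 3/3 satisfied
(7,1)B 0/1 not
(7,3)A 2/2 satisfied
Unsatisfied: (3,1), (4,1), (5,1), (6,1), (7,1) — 5 in total.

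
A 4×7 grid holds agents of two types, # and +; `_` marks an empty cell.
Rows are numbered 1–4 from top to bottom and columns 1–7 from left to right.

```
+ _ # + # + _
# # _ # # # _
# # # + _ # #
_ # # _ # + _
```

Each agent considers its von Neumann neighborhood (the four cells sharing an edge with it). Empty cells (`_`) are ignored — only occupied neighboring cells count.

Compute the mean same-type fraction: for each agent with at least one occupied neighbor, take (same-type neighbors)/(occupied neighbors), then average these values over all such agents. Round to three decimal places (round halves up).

0.517

(1,1)+ 0/1
(1,3)# 0/1
(1,4)+ 0/3
(1,5)# 1/3
(1,6)+ 0/2
(2,1)# 2/3
(2,2)# 2/2
(2,4)# 1/3
(2,5)# 3/3
(2,6)# 2/3
(3,1)# 2/2
(3,2)# 4/4
(3,3)# 2/3
(3,4)+ 0/2
(3,6)# 2/3
(3,7)# 1/1
(4,2)# 2/2
(4,3)# 2/2
(4,5)# 0/1
(4,6)+ 0/2
Sum over 20 agents: 0/1 + 0/1 + 0/3 + 1/3 + 0/2 + 2/3 + 2/2 + 1/3 + 3/3 + 2/3 + 2/2 + 4/4 + 2/3 + 0/2 + 2/3 + 1/1 + 2/2 + 2/2 + 0/1 + 0/2 = 31/3; mean = 31/3 ÷ 20 = 31/60 = 0.516666… → 0.517.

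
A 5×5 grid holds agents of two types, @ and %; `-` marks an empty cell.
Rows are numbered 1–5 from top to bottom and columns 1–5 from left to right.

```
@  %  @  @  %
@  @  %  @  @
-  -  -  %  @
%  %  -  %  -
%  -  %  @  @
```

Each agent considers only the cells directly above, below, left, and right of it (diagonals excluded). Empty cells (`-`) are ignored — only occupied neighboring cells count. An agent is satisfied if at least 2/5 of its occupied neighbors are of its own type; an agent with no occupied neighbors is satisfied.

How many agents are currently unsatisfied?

(1,1)@ 1/2 ok
(1,2)% 0/3 unhappy
(1,3)@ 1/3 unhappy
(1,4)@ 2/3 ok
(1,5)% 0/2 unhappy
(2,1)@ 2/2 ok
(2,2)@ 1/3 unhappy
(2,3)% 0/3 unhappy
(2,4)@ 2/4 ok
(2,5)@ 2/3 ok
(3,4)% 1/3 unhappy
(3,5)@ 1/2 ok
(4,1)% 2/2 ok
(4,2)% 1/1 ok
(4,4)% 1/2 ok
(5,1)% 1/1 ok
(5,3)% 0/1 unhappy
(5,4)@ 1/3 unhappy
(5,5)@ 1/1 ok
Unsatisfied: (1,2), (1,3), (1,5), (2,2), (2,3), (3,4), (5,3), (5,4) — 8 in total.

8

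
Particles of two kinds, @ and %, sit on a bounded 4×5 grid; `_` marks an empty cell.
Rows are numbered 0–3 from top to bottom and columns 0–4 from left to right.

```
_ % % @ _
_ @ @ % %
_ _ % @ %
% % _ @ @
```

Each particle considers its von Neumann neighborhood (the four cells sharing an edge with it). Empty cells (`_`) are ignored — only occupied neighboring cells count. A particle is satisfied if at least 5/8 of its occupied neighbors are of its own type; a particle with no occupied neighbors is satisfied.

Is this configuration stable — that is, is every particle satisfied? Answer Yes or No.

Row 0: (0,1)% 1/2 unhappy · (0,2)% 1/3 unhappy · (0,3)@ 0/2 unhappy
Row 1: (1,1)@ 1/2 unhappy · (1,2)@ 1/4 unhappy · (1,3)% 1/4 unhappy · (1,4)% 2/2 ok
Row 2: (2,2)% 0/2 unhappy · (2,3)@ 1/4 unhappy · (2,4)% 1/3 unhappy
Row 3: (3,0)% 1/1 ok · (3,1)% 1/1 ok · (3,3)@ 2/2 ok · (3,4)@ 1/2 unhappy
For instance (0,1) has only 1/2 same-type neighbors, below 5/8.

No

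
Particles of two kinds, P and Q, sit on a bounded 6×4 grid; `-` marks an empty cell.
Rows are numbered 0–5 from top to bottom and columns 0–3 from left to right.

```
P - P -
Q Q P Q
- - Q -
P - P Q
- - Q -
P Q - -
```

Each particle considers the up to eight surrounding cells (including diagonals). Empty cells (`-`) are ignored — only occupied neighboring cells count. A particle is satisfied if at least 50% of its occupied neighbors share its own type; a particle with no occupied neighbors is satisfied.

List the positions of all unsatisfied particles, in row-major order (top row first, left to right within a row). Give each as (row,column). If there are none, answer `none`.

Row 0: (0,0)P 0/2 not · (0,2)P 1/3 not
Row 1: (1,0)Q 1/2 satisfied · (1,1)Q 2/5 not · (1,2)P 1/4 not · (1,3)Q 1/3 not
Row 2: (2,2)Q 3/5 satisfied
Row 3: (3,0)P 0/0 satisfied · (3,2)P 0/3 not · (3,3)Q 2/3 satisfied
Row 4: (4,2)Q 2/3 satisfied
Row 5: (5,0)P 0/1 not · (5,1)Q 1/2 satisfied

(0,0), (0,2), (1,1), (1,2), (1,3), (3,2), (5,0)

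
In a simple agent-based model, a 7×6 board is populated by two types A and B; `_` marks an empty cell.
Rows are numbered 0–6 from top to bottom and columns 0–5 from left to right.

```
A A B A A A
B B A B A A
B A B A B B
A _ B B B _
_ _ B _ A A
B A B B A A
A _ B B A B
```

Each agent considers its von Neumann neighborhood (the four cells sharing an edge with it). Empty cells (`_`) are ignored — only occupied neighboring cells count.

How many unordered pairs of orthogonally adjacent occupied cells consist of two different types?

28

Scan each occupied cell's neighbors to the right and below so each pair is counted once.
From row 0: 6 unlike of 11 pairs (running 6/11).
From row 1: 8 unlike of 11 pairs (running 14/22).
From row 2: 6 unlike of 9 pairs (running 20/31).
From row 3: 1 unlike of 4 pairs (running 21/35).
From row 4: 0 unlike of 4 pairs (running 21/39).
From row 5: 5 unlike of 10 pairs (running 26/49).
From row 6: 2 unlike of 3 pairs (running 28/52).
Total adjacent occupied pairs: 52; unlike-type pairs: 28.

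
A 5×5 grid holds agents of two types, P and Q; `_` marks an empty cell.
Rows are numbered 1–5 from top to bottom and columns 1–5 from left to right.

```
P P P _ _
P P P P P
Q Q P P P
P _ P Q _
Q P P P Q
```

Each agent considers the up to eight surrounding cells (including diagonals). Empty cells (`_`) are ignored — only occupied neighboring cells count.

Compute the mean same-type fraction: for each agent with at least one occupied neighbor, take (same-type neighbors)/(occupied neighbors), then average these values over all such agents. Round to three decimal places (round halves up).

0.644

(1,1)P 3/3
(1,2)P 5/5
(1,3)P 4/4
(2,1)P 3/5
(2,2)P 6/8
(2,3)P 6/7
(2,4)P 6/6
(2,5)P 3/3
(3,1)Q 1/4
(3,2)Q 1/7
(3,3)P 5/7
(3,4)P 6/7
(3,5)P 3/4
(4,1)P 1/4
(4,3)P 5/7
(4,4)Q 1/7
(5,1)Q 0/2
(5,2)P 3/4
(5,3)P 3/4
(5,4)P 2/4
(5,5)Q 1/2
Sum over 21 agents: 3/3 + 5/5 + 4/4 + 3/5 + 6/8 + 6/7 + 6/6 + 3/3 + 1/4 + 1/7 + 5/7 + 6/7 + 3/4 + 1/4 + 5/7 + 1/7 + 0/2 + 3/4 + 3/4 + 2/4 + 1/2 = 947/70; mean = 947/70 ÷ 21 = 947/1470 = 0.644217… → 0.644.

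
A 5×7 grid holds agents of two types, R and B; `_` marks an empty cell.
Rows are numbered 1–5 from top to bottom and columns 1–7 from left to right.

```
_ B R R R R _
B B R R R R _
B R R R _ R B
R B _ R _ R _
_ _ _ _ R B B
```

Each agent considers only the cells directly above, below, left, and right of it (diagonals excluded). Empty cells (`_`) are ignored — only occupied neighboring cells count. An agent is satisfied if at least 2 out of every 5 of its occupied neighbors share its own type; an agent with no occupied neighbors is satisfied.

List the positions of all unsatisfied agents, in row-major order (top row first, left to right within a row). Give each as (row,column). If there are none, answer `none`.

Row 1: (1,2)B 1/2 ✓ · (1,3)R 2/3 ✓ · (1,4)R 3/3 ✓ · (1,5)R 3/3 ✓ · (1,6)R 2/2 ✓
Row 2: (2,1)B 2/2 ✓ · (2,2)B 2/4 ✓ · (2,3)R 3/4 ✓ · (2,4)R 4/4 ✓ · (2,5)R 3/3 ✓ · (2,6)R 3/3 ✓
Row 3: (3,1)B 1/3 ✗ · (3,2)R 1/4 ✗ · (3,3)R 3/3 ✓ · (3,4)R 3/3 ✓ · (3,6)R 2/3 ✓ · (3,7)B 0/1 ✗
Row 4: (4,1)R 0/2 ✗ · (4,2)B 0/2 ✗ · (4,4)R 1/1 ✓ · (4,6)R 1/2 ✓
Row 5: (5,5)R 0/1 ✗ · (5,6)B 1/3 ✗ · (5,7)B 1/1 ✓

(3,1), (3,2), (3,7), (4,1), (4,2), (5,5), (5,6)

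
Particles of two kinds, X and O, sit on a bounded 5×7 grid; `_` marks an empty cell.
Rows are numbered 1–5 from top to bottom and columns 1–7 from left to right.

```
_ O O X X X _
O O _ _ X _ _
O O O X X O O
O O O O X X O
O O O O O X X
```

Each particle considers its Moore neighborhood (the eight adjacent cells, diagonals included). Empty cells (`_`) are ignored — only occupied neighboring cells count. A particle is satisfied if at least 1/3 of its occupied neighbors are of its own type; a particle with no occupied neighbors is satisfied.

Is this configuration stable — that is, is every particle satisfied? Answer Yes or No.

Yes

(1,2)O 3/3 ✓
(1,3)O 2/3 ✓
(1,4)X 2/3 ✓
(1,5)X 3/3 ✓
(1,6)X 2/2 ✓
(2,1)O 4/4 ✓
(2,2)O 6/6 ✓
(2,5)X 5/6 ✓
(3,1)O 5/5 ✓
(3,2)O 7/7 ✓
(3,3)O 5/6 ✓
(3,4)X 3/6 ✓
(3,5)X 4/6 ✓
(3,6)O 2/6 ✓
(3,7)O 2/3 ✓
(4,1)O 5/5 ✓
(4,2)O 8/8 ✓
(4,3)O 7/8 ✓
(4,4)O 5/8 ✓
(4,5)X 4/8 ✓
(4,6)X 4/8 ✓
(4,7)O 2/5 ✓
(5,1)O 3/3 ✓
(5,2)O 5/5 ✓
(5,3)O 5/5 ✓
(5,4)O 4/5 ✓
(5,5)O 2/5 ✓
(5,6)X 3/5 ✓
(5,7)X 2/3 ✓
All meet the threshold, so the configuration is stable.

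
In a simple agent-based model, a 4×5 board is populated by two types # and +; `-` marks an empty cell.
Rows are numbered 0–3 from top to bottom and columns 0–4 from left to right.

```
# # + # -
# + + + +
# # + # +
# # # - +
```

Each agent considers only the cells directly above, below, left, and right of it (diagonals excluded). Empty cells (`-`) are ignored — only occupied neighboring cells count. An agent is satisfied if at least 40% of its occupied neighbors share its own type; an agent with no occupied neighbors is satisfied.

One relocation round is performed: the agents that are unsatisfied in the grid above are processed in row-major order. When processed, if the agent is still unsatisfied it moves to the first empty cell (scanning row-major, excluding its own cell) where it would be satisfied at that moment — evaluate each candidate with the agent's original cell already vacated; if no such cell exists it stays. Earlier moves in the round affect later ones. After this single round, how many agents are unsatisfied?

Initially unsatisfied (in order): (0,1), (0,2), (0,3), (1,1), (2,2), (2,3).
  (0,1) → (0,4).
  (0,2): now satisfied by earlier moves; stays.
  (0,3) → (3,3).
  (1,1) → (0,1).
  (2,2) → (0,3).
  (2,3) → (1,1).
Resulting grid:
# + + + #
# # + + +
# # - - +
# # # # +
Unsatisfied now: (0,1), (0,4).

2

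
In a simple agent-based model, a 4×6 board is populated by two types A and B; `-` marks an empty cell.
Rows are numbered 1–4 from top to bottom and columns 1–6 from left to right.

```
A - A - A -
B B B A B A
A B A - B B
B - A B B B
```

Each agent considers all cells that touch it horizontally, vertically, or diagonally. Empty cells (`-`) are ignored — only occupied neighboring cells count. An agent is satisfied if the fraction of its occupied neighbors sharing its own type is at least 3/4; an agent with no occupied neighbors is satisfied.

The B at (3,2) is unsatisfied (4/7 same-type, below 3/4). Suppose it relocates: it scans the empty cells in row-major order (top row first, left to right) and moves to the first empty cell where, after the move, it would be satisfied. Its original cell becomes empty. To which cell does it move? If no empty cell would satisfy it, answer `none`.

Vacating (3,2). Empty cells in order:
  (1,2): 3/5 same-type → still unsatisfied.
  (1,4): 2/5 same-type → still unsatisfied.
  (1,6): 1/3 same-type → still unsatisfied.
  (3,4): 5/8 same-type → still unsatisfied.
  (4,2): 1/4 same-type → still unsatisfied.

none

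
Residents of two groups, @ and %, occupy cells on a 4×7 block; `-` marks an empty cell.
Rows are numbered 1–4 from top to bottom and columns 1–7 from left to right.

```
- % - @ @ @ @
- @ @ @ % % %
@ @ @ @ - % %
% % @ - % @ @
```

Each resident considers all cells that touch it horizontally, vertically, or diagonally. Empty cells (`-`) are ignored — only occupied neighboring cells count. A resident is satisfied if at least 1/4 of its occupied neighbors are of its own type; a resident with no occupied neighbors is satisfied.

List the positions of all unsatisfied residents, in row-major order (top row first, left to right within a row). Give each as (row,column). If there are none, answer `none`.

Row 1: (1,2)% 0/2 unhappy · (1,4)@ 3/4 ok · (1,5)@ 3/5 ok · (1,6)@ 2/5 ok · (1,7)@ 1/3 ok
Row 2: (2,2)@ 4/5 ok · (2,3)@ 6/7 ok · (2,4)@ 5/6 ok · (2,5)% 2/7 ok · (2,6)% 4/7 ok · (2,7)% 3/5 ok
Row 3: (3,1)@ 2/4 ok · (3,2)@ 5/7 ok · (3,3)@ 6/7 ok · (3,4)@ 4/6 ok · (3,6)% 5/7 ok · (3,7)% 3/5 ok
Row 4: (4,1)% 1/3 ok · (4,2)% 1/5 unhappy · (4,3)@ 3/4 ok · (4,5)% 1/3 ok · (4,6)@ 1/4 ok · (4,7)@ 1/3 ok

(1,2), (4,2)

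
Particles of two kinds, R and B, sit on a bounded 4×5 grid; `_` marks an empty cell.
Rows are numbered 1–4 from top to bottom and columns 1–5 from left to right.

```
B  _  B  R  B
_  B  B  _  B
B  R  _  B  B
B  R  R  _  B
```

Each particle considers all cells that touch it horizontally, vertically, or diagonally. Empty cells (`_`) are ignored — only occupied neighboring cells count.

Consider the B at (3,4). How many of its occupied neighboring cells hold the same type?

4

Occupied neighbors of (3,4): (2,3)=B, (2,5)=B, (3,5)=B, (4,3)=R, (4,5)=B.
Same type (B): 4 of 5.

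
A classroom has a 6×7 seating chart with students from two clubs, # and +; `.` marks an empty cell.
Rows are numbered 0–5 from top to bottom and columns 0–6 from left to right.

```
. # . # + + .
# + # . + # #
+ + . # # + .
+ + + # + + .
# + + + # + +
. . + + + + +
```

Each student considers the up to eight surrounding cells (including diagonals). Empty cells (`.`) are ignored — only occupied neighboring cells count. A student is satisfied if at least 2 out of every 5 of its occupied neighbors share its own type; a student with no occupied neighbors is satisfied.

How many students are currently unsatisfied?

6

Row 0: (0,1)# 2/3 satisfied · (0,3)# 1/3 not · (0,4)+ 2/4 satisfied · (0,5)+ 2/4 satisfied
Row 1: (1,0)# 1/4 not · (1,1)+ 2/5 satisfied · (1,2)# 3/5 satisfied · (1,4)+ 3/7 satisfied · (1,5)# 2/6 not · (1,6)# 1/3 not
Row 2: (2,0)+ 4/5 satisfied · (2,1)+ 5/7 satisfied · (2,3)# 3/6 satisfied · (2,4)# 3/7 satisfied · (2,5)+ 3/6 satisfied
Row 3: (3,0)+ 4/5 satisfied · (3,1)+ 6/7 satisfied · (3,2)+ 5/7 satisfied · (3,3)# 3/7 satisfied · (3,4)+ 4/8 satisfied · (3,5)+ 4/6 satisfied
Row 4: (4,0)# 0/3 not · (4,1)+ 5/6 satisfied · (4,2)+ 6/7 satisfied · (4,3)+ 6/8 satisfied · (4,4)# 1/8 not · (4,5)+ 6/7 satisfied · (4,6)+ 4/4 satisfied
Row 5: (5,2)+ 4/4 satisfied · (5,3)+ 4/5 satisfied · (5,4)+ 4/5 satisfied · (5,5)+ 4/5 satisfied · (5,6)+ 3/3 satisfied
Unsatisfied: (0,3), (1,0), (1,5), (1,6), (4,0), (4,4) — 6 in total.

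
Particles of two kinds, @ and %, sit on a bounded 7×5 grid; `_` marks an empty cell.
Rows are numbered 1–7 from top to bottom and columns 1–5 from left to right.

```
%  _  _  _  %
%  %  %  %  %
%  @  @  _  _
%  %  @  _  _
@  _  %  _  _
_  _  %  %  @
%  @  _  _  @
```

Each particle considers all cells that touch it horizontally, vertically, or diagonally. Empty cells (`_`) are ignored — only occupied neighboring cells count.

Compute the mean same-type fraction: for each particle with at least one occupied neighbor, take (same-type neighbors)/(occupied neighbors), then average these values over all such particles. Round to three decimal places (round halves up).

(1,1)% 2/2
(1,5)% 2/2
(2,1)% 3/4
(2,2)% 4/6
(2,3)% 2/4
(2,4)% 3/4
(2,5)% 2/2
(3,1)% 4/5
(3,2)@ 2/8
(3,3)@ 2/6
(4,1)% 2/4
(4,2)% 3/7
(4,3)@ 2/4
(5,1)@ 0/2
(5,3)% 3/4
(6,3)% 2/3
(6,4)% 2/4
(6,5)@ 1/2
(7,1)% 0/1
(7,2)@ 0/2
(7,5)@ 1/2
Sum over 21 particles: 2/2 + 2/2 + 3/4 + 4/6 + 2/4 + 3/4 + 2/2 + 4/5 + 2/8 + 2/6 + 2/4 + 3/7 + 2/4 + 0/2 + 3/4 + 2/3 + 2/4 + 1/2 + 0/1 + 0/2 + 1/2 = 2393/210; mean = 2393/210 ÷ 21 = 2393/4410 = 0.542630… → 0.543.

0.543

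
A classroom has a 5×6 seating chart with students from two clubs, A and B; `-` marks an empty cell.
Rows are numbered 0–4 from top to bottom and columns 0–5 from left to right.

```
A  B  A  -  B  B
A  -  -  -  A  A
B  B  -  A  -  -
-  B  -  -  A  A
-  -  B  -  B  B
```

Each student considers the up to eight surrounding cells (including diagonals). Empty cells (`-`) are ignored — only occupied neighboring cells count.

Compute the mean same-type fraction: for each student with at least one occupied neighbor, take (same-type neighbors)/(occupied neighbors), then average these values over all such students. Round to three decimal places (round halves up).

Row 0: (0,0)A 1/2 · (0,1)B 0/3 · (0,2)A 0/1 · (0,4)B 1/3 · (0,5)B 1/3
Row 1: (1,0)A 1/4 · (1,4)A 2/4 · (1,5)A 1/3
Row 2: (2,0)B 2/3 · (2,1)B 2/3 · (2,3)A 2/2
Row 3: (3,1)B 3/3 · (3,4)A 2/4 · (3,5)A 1/3
Row 4: (4,2)B 1/1 · (4,4)B 1/3 · (4,5)B 1/3
Sum over 17 students: 1/2 + 0/3 + 0/1 + 1/3 + 1/3 + 1/4 + 2/4 + 1/3 + 2/3 + 2/3 + 2/2 + 3/3 + 2/4 + 1/3 + 1/1 + 1/3 + 1/3 = 97/12; mean = 97/12 ÷ 17 = 97/204 = 0.475490… → 0.475.

0.475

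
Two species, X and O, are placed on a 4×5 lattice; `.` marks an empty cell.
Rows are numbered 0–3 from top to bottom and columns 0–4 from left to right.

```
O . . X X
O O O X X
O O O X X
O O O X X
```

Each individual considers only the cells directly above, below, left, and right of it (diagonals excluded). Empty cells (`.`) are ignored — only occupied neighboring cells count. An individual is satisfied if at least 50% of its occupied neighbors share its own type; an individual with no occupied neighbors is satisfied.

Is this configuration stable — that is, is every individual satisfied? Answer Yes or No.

(0,0)O 1/1 satisfied
(0,3)X 2/2 satisfied
(0,4)X 2/2 satisfied
(1,0)O 3/3 satisfied
(1,1)O 3/3 satisfied
(1,2)O 2/3 satisfied
(1,3)X 3/4 satisfied
(1,4)X 3/3 satisfied
(2,0)O 3/3 satisfied
(2,1)O 4/4 satisfied
(2,2)O 3/4 satisfied
(2,3)X 3/4 satisfied
(2,4)X 3/3 satisfied
(3,0)O 2/2 satisfied
(3,1)O 3/3 satisfied
(3,2)O 2/3 satisfied
(3,3)X 2/3 satisfied
(3,4)X 2/2 satisfied
All meet the threshold, so the configuration is stable.

Yes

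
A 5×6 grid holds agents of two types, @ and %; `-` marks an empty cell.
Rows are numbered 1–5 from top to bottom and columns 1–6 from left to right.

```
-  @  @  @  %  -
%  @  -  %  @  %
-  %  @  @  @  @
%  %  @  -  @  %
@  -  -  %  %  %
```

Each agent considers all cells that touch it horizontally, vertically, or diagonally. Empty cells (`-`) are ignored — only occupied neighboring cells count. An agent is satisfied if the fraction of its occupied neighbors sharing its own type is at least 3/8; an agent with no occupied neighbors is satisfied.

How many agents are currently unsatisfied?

5

Row 1: (1,2)@ 2/3 ✓ · (1,3)@ 3/4 ✓ · (1,4)@ 2/4 ✓ · (1,5)% 2/4 ✓
Row 2: (2,1)% 1/3 ✗ · (2,2)@ 3/5 ✓ · (2,4)% 1/7 ✗ · (2,5)@ 4/7 ✓ · (2,6)% 1/4 ✗
Row 3: (3,2)% 3/6 ✓ · (3,3)@ 3/6 ✓ · (3,4)@ 5/6 ✓ · (3,5)@ 4/7 ✓ · (3,6)@ 3/5 ✓
Row 4: (4,1)% 2/3 ✓ · (4,2)% 2/5 ✓ · (4,3)@ 2/5 ✓ · (4,5)@ 3/7 ✓ · (4,6)% 2/5 ✓
Row 5: (5,1)@ 0/2 ✗ · (5,4)% 1/3 ✗ · (5,5)% 3/4 ✓ · (5,6)% 2/3 ✓
Unsatisfied: (2,1), (2,4), (2,6), (5,1), (5,4) — 5 in total.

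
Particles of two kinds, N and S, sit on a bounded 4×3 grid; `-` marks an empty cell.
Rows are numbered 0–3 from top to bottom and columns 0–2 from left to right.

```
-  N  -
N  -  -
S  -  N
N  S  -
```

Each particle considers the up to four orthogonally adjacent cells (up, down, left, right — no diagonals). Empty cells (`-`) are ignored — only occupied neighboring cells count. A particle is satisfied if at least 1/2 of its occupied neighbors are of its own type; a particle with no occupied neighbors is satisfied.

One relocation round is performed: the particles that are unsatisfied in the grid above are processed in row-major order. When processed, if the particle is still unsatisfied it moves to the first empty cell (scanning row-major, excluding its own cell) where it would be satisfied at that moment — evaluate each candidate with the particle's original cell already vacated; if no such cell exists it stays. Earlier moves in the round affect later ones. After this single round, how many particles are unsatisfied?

1

Initially unsatisfied (in order): (1,0), (2,0), (3,0), (3,1).
  (1,0) → (0,0).
  (2,0) → (2,1).
  (3,0) → (0,2).
  (3,1): now satisfied by earlier moves; stays.
Resulting grid:
N N N
- - -
- S N
- S -
Unsatisfied now: (2,2).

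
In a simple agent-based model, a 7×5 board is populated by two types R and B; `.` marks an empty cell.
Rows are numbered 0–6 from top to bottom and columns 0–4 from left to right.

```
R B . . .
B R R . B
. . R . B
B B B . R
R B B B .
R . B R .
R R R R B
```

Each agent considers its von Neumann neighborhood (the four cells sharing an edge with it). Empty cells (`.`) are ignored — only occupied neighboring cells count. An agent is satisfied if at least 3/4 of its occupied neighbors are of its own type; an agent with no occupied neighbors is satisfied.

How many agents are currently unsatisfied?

Row 0: (0,0)R 0/2 unhappy · (0,1)B 0/2 unhappy
Row 1: (1,0)B 0/2 unhappy · (1,1)R 1/3 unhappy · (1,2)R 2/2 ok · (1,4)B 1/1 ok
Row 2: (2,2)R 1/2 unhappy · (2,4)B 1/2 unhappy
Row 3: (3,0)B 1/2 unhappy · (3,1)B 3/3 ok · (3,2)B 2/3 unhappy · (3,4)R 0/1 unhappy
Row 4: (4,0)R 1/3 unhappy · (4,1)B 2/3 unhappy · (4,2)B 4/4 ok · (4,3)B 1/2 unhappy
Row 5: (5,0)R 2/2 ok · (5,2)B 1/3 unhappy · (5,3)R 1/3 unhappy
Row 6: (6,0)R 2/2 ok · (6,1)R 2/2 ok · (6,2)R 2/3 unhappy · (6,3)R 2/3 unhappy · (6,4)B 0/1 unhappy
Unsatisfied: (0,0), (0,1), (1,0), (1,1), (2,2), (2,4), (3,0), (3,2), (3,4), (4,0), (4,1), (4,3), (5,2), (5,3), (6,2), (6,3), (6,4) — 17 in total.

17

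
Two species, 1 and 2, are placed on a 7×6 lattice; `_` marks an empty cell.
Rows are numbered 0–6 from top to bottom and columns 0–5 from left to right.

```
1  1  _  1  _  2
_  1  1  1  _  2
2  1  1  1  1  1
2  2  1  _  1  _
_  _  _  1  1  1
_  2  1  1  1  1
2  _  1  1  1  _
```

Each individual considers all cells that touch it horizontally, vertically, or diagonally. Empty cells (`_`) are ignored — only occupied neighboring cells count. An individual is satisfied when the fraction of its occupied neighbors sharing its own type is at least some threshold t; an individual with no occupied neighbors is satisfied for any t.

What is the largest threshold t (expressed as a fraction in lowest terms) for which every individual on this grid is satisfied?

1/3

Row 0: (0,0)1 2/2 · (0,1)1 3/3 · (0,3)1 2/2 · (0,5)2 1/1
Row 1: (1,1)1 5/6 · (1,2)1 7/7 · (1,3)1 5/5 · (1,5)2 1/3
Row 2: (2,0)2 2/4 · (2,1)1 4/7 · (2,2)1 6/7 · (2,3)1 6/6 · (2,4)1 4/5 · (2,5)1 2/3
Row 3: (3,0)2 2/3 · (3,1)2 2/5 · (3,2)1 4/5 · (3,4)1 6/6
Row 4: (4,3)1 6/6 · (4,4)1 6/6 · (4,5)1 4/4
Row 5: (5,1)2 1/3 · (5,2)1 4/5 · (5,3)1 7/7 · (5,4)1 7/7 · (5,5)1 4/4
Row 6: (6,0)2 1/1 · (6,2)1 3/4 · (6,3)1 5/5 · (6,4)1 4/4
The smallest same-type fraction is 1/3 at (1,5), which reduces to 1/3. Any threshold above that leaves this individual unsatisfied.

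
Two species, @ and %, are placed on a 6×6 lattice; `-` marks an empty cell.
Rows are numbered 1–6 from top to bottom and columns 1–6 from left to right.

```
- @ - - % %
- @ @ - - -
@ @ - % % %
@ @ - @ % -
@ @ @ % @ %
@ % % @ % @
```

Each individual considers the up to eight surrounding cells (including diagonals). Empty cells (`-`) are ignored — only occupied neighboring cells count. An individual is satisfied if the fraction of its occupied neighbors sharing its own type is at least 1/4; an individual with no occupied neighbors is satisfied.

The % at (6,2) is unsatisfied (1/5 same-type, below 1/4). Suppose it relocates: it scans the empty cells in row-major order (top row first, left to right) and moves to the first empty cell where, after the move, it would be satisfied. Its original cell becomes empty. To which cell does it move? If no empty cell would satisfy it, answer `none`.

(1,4)

Vacating (6,2). Empty cells in order:
  (1,1): 0/2 same-type → still unsatisfied.
  (1,3): 0/3 same-type → still unsatisfied.
  (1,4): 1/2 same-type → satisfied — stop here.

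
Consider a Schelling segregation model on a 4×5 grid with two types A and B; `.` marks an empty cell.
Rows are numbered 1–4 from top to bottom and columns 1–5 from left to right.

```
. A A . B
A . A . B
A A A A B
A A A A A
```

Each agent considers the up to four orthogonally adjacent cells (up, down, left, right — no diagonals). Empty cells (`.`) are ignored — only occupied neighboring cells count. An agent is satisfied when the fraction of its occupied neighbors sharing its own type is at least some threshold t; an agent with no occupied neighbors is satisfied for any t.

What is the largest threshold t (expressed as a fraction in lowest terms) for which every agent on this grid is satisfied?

1/3

(1,2)A 1/1
(1,3)A 2/2
(1,5)B 1/1
(2,1)A 1/1
(2,3)A 2/2
(2,5)B 2/2
(3,1)A 3/3
(3,2)A 3/3
(3,3)A 4/4
(3,4)A 2/3
(3,5)B 1/3
(4,1)A 2/2
(4,2)A 3/3
(4,3)A 3/3
(4,4)A 3/3
(4,5)A 1/2
The smallest same-type fraction is 1/3 at (3,5), which reduces to 1/3. Any threshold above that leaves this agent unsatisfied.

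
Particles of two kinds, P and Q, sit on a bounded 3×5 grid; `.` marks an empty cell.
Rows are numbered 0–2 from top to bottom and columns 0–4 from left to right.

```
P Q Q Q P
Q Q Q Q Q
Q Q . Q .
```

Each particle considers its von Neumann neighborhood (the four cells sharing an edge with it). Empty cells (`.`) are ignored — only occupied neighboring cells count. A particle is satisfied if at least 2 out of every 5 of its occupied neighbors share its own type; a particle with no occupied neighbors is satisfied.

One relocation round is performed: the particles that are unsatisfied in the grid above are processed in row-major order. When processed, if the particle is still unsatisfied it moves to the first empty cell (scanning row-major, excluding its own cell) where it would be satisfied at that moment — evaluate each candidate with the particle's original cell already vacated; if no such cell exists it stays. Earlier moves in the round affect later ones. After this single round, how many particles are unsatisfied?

Initially unsatisfied (in order): (0,0), (0,4).
  (0,0): no empty cell satisfies it; stays.
  (0,4): no empty cell satisfies it; stays.
Resulting grid:
P Q Q Q P
Q Q Q Q Q
Q Q . Q .
Unsatisfied now: (0,0), (0,4).

2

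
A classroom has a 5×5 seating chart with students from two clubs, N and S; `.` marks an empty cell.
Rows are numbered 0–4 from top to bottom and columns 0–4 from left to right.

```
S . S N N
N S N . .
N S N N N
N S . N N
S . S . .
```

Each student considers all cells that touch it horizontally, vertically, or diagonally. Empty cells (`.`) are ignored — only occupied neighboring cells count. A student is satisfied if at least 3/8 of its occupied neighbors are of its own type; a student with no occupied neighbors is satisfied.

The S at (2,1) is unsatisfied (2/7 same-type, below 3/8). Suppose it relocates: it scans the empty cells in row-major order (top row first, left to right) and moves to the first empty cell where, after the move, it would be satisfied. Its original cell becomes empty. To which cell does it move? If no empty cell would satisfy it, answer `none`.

(0,1)

Vacating (2,1). Empty cells in order:
  (0,1): 3/5 same-type → satisfied — stop here.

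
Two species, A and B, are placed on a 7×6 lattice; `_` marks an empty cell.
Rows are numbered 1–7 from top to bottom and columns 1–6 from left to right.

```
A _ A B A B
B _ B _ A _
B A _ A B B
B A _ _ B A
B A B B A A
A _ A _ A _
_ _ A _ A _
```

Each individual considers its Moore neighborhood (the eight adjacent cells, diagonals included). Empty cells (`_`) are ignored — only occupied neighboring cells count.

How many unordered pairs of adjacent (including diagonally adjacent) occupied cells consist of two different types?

33

Scan each occupied cell's neighbors to the right and below (and the two forward diagonals) so each pair is counted once.
From row 1: 7 unlike of 9 pairs (running 7/9).
From row 2: 5 unlike of 7 pairs (running 12/16).
From row 3: 7 unlike of 12 pairs (running 19/28).
From row 4: 7 unlike of 12 pairs (running 26/40).
From row 5: 7 unlike of 13 pairs (running 33/53).
From row 6: 0 unlike of 2 pairs (running 33/55).
Total adjacent occupied pairs: 55; unlike-type pairs: 33.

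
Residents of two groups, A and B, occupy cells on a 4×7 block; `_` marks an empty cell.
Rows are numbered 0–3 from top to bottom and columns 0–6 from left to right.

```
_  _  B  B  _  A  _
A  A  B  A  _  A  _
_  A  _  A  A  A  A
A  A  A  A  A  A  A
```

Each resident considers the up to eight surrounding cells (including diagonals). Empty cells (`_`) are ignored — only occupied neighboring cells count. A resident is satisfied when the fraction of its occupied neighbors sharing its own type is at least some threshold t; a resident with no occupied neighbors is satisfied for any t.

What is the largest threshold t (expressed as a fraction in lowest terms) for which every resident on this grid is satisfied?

1/3

(0,2)B 2/4
(0,3)B 2/3
(0,5)A 1/1
(1,0)A 2/2
(1,1)A 2/4
(1,2)B 2/6
(1,3)A 2/5
(1,5)A 4/4
(2,1)A 5/6
(2,3)A 5/6
(2,4)A 7/7
(2,5)A 6/6
(2,6)A 4/4
(3,0)A 2/2
(3,1)A 3/3
(3,2)A 4/4
(3,3)A 4/4
(3,4)A 5/5
(3,5)A 5/5
(3,6)A 3/3
The smallest same-type fraction is 2/6 at (1,2), which reduces to 1/3. Any threshold above that leaves this resident unsatisfied.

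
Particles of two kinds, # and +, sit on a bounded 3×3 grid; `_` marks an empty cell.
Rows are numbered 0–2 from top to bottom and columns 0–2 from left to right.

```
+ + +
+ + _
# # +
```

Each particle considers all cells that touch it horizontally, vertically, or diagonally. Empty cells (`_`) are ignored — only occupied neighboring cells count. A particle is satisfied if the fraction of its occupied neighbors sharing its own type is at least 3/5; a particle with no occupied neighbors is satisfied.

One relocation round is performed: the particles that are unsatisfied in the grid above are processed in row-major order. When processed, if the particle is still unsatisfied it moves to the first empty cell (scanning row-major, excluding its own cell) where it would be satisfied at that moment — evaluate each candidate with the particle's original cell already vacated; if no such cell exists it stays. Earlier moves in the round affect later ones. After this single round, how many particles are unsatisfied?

Initially unsatisfied (in order): (2,0), (2,1), (2,2).
  (2,0): no empty cell satisfies it; stays.
  (2,1): no empty cell satisfies it; stays.
  (2,2) → (1,2).
Resulting grid:
+ + +
+ + +
# # _
Unsatisfied now: (2,0), (2,1).

2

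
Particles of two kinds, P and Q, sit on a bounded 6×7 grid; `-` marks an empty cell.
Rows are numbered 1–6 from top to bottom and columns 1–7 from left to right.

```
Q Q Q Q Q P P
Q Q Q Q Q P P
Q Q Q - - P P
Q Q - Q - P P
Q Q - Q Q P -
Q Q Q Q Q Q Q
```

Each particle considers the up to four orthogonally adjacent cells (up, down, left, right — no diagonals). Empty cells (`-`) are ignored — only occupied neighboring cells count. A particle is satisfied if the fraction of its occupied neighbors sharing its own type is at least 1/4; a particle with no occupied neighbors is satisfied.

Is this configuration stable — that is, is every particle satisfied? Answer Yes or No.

(1,1)Q 2/2 ok
(1,2)Q 3/3 ok
(1,3)Q 3/3 ok
(1,4)Q 3/3 ok
(1,5)Q 2/3 ok
(1,6)P 2/3 ok
(1,7)P 2/2 ok
(2,1)Q 3/3 ok
(2,2)Q 4/4 ok
(2,3)Q 4/4 ok
(2,4)Q 3/3 ok
(2,5)Q 2/3 ok
(2,6)P 3/4 ok
(2,7)P 3/3 ok
(3,1)Q 3/3 ok
(3,2)Q 4/4 ok
(3,3)Q 2/2 ok
(3,6)P 3/3 ok
(3,7)P 3/3 ok
(4,1)Q 3/3 ok
(4,2)Q 3/3 ok
(4,4)Q 1/1 ok
(4,6)P 3/3 ok
(4,7)P 2/2 ok
(5,1)Q 3/3 ok
(5,2)Q 3/3 ok
(5,4)Q 3/3 ok
(5,5)Q 2/3 ok
(5,6)P 1/3 ok
(6,1)Q 2/2 ok
(6,2)Q 3/3 ok
(6,3)Q 2/2 ok
(6,4)Q 3/3 ok
(6,5)Q 3/3 ok
(6,6)Q 2/3 ok
(6,7)Q 1/1 ok
All meet the threshold, so the configuration is stable.

Yes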